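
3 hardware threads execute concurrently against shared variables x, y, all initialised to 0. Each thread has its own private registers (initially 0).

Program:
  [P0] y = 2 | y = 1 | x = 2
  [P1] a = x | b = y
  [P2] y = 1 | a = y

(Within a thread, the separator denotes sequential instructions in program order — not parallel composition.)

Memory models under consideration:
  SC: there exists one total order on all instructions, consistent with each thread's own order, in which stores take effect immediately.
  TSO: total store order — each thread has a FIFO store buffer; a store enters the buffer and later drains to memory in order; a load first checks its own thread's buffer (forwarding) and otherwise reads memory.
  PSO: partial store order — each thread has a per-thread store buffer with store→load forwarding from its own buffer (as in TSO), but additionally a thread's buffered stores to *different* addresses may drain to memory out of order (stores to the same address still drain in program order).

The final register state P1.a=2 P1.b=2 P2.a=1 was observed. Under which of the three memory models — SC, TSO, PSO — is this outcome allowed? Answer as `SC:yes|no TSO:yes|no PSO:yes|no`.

SC:no TSO:no PSO:yes

outcome vector order: (P1.a,P1.b,P2.a)
[SC] allowed = {<0 0 1> <0 0 2> <0 1 1> <0 1 2> <0 2 1> <0 2 2> <2 1 1> <2 1 2>}
[TSO] allowed = {<0 0 1> <0 0 2> <0 1 1> <0 1 2> <0 2 1> <0 2 2> <2 1 1> <2 1 2>}
[PSO] allowed = {<0 0 1> <0 0 2> <0 1 1> <0 1 2> <0 2 1> <0 2 2> <2 0 1> <2 0 2> <2 1 1> <2 1 2> <2 2 1> <2 2 2>}
target <2 2 1> ∈ {PSO}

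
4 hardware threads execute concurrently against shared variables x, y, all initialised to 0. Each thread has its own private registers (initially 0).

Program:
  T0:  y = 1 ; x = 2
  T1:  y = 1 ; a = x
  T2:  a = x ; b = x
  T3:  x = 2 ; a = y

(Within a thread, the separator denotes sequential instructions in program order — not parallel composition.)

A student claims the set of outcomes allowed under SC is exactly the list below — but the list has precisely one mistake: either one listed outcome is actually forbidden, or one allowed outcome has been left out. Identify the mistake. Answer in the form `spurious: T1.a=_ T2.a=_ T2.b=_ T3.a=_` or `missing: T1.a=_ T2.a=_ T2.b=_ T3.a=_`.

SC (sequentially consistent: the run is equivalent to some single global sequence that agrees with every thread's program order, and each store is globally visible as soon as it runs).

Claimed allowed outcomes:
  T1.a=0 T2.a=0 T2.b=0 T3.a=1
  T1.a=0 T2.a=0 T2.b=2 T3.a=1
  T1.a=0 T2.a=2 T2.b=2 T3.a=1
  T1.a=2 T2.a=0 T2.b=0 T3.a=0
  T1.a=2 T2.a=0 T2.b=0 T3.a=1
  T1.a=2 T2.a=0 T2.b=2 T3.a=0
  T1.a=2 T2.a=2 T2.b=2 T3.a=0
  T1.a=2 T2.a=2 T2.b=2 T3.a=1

outcome vector order: (T1.a,T2.a,T2.b,T3.a)
under SC → <0 0 0 1>; <0 0 2 1>; <0 2 2 1>; <2 0 0 0>; <2 0 0 1>; <2 0 2 0>; <2 0 2 1>; <2 2 2 0>; <2 2 2 1>
SC∖claimed = {<2 0 2 1>}

missing: T1.a=2 T2.a=0 T2.b=2 T3.a=1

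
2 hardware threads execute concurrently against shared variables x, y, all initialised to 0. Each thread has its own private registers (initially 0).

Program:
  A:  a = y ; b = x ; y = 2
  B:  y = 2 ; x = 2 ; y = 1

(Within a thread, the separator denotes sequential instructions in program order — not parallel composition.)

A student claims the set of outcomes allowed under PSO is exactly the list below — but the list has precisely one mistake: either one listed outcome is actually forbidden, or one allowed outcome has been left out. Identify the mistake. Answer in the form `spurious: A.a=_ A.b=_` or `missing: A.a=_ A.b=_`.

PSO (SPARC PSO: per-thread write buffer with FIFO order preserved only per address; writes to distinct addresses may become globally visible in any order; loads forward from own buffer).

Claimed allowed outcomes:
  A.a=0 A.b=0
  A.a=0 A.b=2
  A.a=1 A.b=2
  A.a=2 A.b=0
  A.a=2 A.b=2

missing: A.a=1 A.b=0

outcome vector order: (A.a,A.b)
PSO: 6 outcomes — {00; 02; 10; 12; 20; 22}
PSO∖claimed = {10}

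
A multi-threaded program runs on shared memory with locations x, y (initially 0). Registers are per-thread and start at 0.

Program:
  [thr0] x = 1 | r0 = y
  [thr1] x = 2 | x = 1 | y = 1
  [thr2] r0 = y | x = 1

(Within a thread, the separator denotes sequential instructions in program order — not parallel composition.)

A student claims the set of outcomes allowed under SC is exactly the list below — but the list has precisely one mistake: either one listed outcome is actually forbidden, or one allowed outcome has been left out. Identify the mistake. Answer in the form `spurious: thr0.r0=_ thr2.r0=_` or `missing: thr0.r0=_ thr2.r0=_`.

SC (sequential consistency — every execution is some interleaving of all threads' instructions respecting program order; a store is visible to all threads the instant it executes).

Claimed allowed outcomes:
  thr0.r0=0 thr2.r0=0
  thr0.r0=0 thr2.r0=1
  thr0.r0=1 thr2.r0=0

missing: thr0.r0=1 thr2.r0=1

outcome vector order: (thr0.r0,thr2.r0)
under SC → <0 0>; <0 1>; <1 0>; <1 1>
SC∖claimed = {<1 1>}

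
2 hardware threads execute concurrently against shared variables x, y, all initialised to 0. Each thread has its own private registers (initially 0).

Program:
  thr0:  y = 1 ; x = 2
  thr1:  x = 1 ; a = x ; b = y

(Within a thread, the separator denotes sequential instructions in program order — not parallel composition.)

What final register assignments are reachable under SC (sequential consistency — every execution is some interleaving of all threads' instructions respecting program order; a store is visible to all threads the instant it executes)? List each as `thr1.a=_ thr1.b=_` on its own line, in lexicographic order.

thr1.a=1 thr1.b=0
thr1.a=1 thr1.b=1
thr1.a=2 thr1.b=1

outcome vector order: (thr1.a,thr1.b)
|SC outcomes| = 3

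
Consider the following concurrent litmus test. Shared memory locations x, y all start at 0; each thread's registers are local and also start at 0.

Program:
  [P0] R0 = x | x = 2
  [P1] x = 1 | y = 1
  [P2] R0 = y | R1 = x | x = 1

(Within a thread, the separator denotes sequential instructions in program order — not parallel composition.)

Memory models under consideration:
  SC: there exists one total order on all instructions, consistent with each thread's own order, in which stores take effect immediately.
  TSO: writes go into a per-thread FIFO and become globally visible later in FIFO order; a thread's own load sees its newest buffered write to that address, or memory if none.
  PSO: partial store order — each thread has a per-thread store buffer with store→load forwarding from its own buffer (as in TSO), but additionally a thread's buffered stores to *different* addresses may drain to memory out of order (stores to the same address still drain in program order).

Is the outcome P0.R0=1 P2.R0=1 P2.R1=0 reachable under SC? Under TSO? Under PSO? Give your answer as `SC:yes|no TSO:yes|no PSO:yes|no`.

outcome vector order: (P0.R0,P2.R0,P2.R1)
SC (10): 0/0/0; 0/0/1; 0/0/2; 0/1/1; 0/1/2; 1/0/0; 1/0/1; 1/0/2; 1/1/1; 1/1/2
TSO (10): 0/0/0; 0/0/1; 0/0/2; 0/1/1; 0/1/2; 1/0/0; 1/0/1; 1/0/2; 1/1/1; 1/1/2
PSO (12): 0/0/0; 0/0/1; 0/0/2; 0/1/0; 0/1/1; 0/1/2; 1/0/0; 1/0/1; 1/0/2; 1/1/0; 1/1/1; 1/1/2
target 1/1/0 ∈ {PSO}

SC:no TSO:no PSO:yes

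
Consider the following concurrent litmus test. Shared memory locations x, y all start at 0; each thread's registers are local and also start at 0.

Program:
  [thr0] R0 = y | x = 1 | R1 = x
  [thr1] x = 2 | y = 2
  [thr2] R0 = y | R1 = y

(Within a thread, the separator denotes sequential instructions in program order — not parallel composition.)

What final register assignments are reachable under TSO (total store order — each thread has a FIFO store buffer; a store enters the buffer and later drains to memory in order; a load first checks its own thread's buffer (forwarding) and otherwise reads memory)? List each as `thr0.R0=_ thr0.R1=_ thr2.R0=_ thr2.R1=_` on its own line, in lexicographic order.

thr0.R0=0 thr0.R1=1 thr2.R0=0 thr2.R1=0
thr0.R0=0 thr0.R1=1 thr2.R0=0 thr2.R1=2
thr0.R0=0 thr0.R1=1 thr2.R0=2 thr2.R1=2
thr0.R0=0 thr0.R1=2 thr2.R0=0 thr2.R1=0
thr0.R0=0 thr0.R1=2 thr2.R0=0 thr2.R1=2
thr0.R0=0 thr0.R1=2 thr2.R0=2 thr2.R1=2
thr0.R0=2 thr0.R1=1 thr2.R0=0 thr2.R1=0
thr0.R0=2 thr0.R1=1 thr2.R0=0 thr2.R1=2
thr0.R0=2 thr0.R1=1 thr2.R0=2 thr2.R1=2

outcome vector order: (thr0.R0,thr0.R1,thr2.R0,thr2.R1)
|TSO outcomes| = 9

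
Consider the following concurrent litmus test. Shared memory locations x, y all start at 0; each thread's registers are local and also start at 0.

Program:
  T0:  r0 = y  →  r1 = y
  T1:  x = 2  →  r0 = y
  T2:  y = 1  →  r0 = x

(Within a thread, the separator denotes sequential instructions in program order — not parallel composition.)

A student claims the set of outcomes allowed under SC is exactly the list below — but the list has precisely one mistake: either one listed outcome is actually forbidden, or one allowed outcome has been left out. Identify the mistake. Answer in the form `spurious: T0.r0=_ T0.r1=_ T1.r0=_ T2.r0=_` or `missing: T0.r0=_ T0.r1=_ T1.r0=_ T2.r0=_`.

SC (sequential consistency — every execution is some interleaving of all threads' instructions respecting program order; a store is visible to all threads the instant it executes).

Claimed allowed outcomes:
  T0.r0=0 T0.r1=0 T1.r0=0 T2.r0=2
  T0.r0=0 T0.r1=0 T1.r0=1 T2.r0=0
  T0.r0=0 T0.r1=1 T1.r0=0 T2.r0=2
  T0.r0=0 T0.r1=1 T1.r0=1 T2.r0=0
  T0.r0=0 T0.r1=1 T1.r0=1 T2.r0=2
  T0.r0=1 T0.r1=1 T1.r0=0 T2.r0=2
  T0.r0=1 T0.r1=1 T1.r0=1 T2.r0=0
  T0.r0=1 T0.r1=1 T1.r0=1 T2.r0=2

missing: T0.r0=0 T0.r1=0 T1.r0=1 T2.r0=2

outcome vector order: (T0.r0,T0.r1,T1.r0,T2.r0)
SC (9): (0,0,0,2); (0,0,1,0); (0,0,1,2); (0,1,0,2); (0,1,1,0); (0,1,1,2); (1,1,0,2); (1,1,1,0); (1,1,1,2)
SC∖claimed = {(0,0,1,2)}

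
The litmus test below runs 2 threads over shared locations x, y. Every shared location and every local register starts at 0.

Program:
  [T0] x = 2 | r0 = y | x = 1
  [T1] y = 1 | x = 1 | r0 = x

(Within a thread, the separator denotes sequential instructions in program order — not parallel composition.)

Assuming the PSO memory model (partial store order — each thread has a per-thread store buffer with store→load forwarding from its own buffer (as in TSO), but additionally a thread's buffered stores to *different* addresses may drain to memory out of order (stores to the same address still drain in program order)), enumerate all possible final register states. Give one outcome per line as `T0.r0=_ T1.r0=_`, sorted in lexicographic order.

outcome vector order: (T0.r0,T1.r0)
|PSO outcomes| = 4

T0.r0=0 T1.r0=1
T0.r0=0 T1.r0=2
T0.r0=1 T1.r0=1
T0.r0=1 T1.r0=2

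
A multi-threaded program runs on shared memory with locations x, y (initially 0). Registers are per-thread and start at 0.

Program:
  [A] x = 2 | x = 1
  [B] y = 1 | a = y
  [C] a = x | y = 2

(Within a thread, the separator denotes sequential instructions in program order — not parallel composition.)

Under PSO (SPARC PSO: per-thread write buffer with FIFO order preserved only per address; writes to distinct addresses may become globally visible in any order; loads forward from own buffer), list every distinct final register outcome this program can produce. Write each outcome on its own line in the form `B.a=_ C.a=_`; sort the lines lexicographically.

B.a=1 C.a=0
B.a=1 C.a=1
B.a=1 C.a=2
B.a=2 C.a=0
B.a=2 C.a=1
B.a=2 C.a=2

outcome vector order: (B.a,C.a)
|PSO outcomes| = 6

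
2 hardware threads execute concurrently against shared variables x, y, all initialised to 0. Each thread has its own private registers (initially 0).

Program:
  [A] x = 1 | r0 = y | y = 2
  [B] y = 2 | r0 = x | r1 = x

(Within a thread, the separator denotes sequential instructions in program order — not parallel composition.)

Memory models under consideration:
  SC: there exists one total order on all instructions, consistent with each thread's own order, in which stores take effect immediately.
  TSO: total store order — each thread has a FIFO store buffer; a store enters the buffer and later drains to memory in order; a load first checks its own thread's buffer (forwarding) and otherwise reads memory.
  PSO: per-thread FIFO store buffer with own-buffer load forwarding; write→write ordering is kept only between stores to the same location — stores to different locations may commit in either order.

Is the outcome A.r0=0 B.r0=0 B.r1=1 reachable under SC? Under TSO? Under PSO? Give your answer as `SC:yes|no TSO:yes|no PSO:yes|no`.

outcome vector order: (A.r0,B.r0,B.r1)
[SC] allowed = {011; 200; 201; 211}
[TSO] allowed = {000; 001; 011; 200; 201; 211}
[PSO] allowed = {000; 001; 011; 200; 201; 211}
target 001 ∈ {TSO,PSO}

SC:no TSO:yes PSO:yes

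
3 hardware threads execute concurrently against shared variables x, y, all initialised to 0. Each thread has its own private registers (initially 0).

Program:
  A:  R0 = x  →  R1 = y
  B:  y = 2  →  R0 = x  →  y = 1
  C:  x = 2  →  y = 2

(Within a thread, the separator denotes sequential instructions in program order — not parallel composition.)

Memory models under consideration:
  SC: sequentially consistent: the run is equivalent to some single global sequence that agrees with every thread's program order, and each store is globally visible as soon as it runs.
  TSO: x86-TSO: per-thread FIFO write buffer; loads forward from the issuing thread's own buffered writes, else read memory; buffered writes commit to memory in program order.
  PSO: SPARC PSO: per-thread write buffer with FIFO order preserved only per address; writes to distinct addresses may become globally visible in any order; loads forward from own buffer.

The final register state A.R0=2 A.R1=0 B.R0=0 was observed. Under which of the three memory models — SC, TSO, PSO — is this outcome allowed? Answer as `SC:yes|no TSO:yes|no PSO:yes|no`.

SC:no TSO:yes PSO:yes

outcome vector order: (A.R0,A.R1,B.R0)
[SC] allowed = {000 002 010 012 020 022 202 210 212 220 222}
[TSO] allowed = {000 002 010 012 020 022 200 202 210 212 220 222}
[PSO] allowed = {000 002 010 012 020 022 200 202 210 212 220 222}
target 200 ∈ {TSO,PSO}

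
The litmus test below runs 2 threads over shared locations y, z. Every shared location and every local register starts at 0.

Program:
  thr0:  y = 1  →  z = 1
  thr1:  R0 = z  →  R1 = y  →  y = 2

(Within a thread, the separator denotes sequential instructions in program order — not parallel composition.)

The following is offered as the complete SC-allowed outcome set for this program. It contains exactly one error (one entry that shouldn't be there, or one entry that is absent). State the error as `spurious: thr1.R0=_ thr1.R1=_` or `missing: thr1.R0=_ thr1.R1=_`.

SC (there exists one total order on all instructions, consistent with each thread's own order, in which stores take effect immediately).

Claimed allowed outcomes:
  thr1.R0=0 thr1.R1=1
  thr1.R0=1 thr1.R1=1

outcome vector order: (thr1.R0,thr1.R1)
[SC] allowed = {00, 01, 11}
SC∖claimed = {00}

missing: thr1.R0=0 thr1.R1=0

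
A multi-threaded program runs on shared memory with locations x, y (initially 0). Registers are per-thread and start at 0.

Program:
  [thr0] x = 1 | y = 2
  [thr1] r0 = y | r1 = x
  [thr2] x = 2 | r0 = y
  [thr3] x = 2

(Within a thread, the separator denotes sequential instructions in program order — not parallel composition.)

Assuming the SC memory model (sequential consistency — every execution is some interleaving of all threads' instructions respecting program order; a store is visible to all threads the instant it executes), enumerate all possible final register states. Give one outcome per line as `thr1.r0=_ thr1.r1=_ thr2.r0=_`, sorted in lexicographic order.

outcome vector order: (thr1.r0,thr1.r1,thr2.r0)
|SC outcomes| = 10

thr1.r0=0 thr1.r1=0 thr2.r0=0
thr1.r0=0 thr1.r1=0 thr2.r0=2
thr1.r0=0 thr1.r1=1 thr2.r0=0
thr1.r0=0 thr1.r1=1 thr2.r0=2
thr1.r0=0 thr1.r1=2 thr2.r0=0
thr1.r0=0 thr1.r1=2 thr2.r0=2
thr1.r0=2 thr1.r1=1 thr2.r0=0
thr1.r0=2 thr1.r1=1 thr2.r0=2
thr1.r0=2 thr1.r1=2 thr2.r0=0
thr1.r0=2 thr1.r1=2 thr2.r0=2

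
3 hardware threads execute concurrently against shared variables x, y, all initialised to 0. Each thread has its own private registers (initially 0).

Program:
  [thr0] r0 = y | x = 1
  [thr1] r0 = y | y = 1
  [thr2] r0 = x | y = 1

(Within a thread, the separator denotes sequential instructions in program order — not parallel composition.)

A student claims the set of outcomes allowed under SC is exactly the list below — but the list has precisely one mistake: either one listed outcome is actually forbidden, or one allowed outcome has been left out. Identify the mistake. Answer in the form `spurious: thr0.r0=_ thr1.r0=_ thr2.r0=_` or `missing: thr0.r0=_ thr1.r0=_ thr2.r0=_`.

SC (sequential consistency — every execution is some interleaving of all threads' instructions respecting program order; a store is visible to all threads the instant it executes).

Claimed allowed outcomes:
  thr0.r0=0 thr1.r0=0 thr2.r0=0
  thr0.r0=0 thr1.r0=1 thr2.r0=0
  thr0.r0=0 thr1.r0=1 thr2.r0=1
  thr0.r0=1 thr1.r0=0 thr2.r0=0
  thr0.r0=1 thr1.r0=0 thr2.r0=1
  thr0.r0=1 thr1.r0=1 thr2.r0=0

outcome vector order: (thr0.r0,thr1.r0,thr2.r0)
[SC] allowed = {<0 0 0>; <0 0 1>; <0 1 0>; <0 1 1>; <1 0 0>; <1 0 1>; <1 1 0>}
SC∖claimed = {<0 0 1>}

missing: thr0.r0=0 thr1.r0=0 thr2.r0=1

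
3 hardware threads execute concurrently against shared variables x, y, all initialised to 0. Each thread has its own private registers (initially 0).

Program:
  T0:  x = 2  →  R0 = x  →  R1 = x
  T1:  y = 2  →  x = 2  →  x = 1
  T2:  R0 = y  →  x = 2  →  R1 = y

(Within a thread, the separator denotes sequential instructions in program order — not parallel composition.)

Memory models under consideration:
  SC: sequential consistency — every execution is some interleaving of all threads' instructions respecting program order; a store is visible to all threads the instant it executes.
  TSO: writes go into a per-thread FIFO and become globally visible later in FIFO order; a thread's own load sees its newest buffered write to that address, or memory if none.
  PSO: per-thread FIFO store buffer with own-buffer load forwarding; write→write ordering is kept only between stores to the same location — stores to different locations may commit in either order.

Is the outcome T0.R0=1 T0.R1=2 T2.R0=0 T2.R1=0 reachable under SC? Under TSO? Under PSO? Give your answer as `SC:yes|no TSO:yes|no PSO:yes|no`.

outcome vector order: (T0.R0,T0.R1,T2.R0,T2.R1)
[SC] allowed = {<1 1 0 0>, <1 1 0 2>, <1 1 2 2>, <1 2 0 2>, <1 2 2 2>, <2 1 0 0>, <2 1 0 2>, <2 1 2 2>, <2 2 0 0>, <2 2 0 2>, <2 2 2 2>}
[TSO] allowed = {<1 1 0 0>, <1 1 0 2>, <1 1 2 2>, <1 2 0 0>, <1 2 0 2>, <1 2 2 2>, <2 1 0 0>, <2 1 0 2>, <2 1 2 2>, <2 2 0 0>, <2 2 0 2>, <2 2 2 2>}
[PSO] allowed = {<1 1 0 0>, <1 1 0 2>, <1 1 2 2>, <1 2 0 0>, <1 2 0 2>, <1 2 2 2>, <2 1 0 0>, <2 1 0 2>, <2 1 2 2>, <2 2 0 0>, <2 2 0 2>, <2 2 2 2>}
target <1 2 0 0> ∈ {TSO,PSO}

SC:no TSO:yes PSO:yes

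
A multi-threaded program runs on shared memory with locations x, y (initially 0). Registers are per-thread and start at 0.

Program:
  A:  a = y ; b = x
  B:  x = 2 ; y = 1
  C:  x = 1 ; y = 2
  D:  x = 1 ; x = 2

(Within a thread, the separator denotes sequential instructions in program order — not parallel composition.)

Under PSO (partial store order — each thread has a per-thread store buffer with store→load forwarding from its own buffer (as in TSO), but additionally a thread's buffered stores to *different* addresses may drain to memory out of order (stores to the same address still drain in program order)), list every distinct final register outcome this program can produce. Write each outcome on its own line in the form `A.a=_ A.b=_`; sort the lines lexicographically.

A.a=0 A.b=0
A.a=0 A.b=1
A.a=0 A.b=2
A.a=1 A.b=0
A.a=1 A.b=1
A.a=1 A.b=2
A.a=2 A.b=0
A.a=2 A.b=1
A.a=2 A.b=2

outcome vector order: (A.a,A.b)
|PSO outcomes| = 9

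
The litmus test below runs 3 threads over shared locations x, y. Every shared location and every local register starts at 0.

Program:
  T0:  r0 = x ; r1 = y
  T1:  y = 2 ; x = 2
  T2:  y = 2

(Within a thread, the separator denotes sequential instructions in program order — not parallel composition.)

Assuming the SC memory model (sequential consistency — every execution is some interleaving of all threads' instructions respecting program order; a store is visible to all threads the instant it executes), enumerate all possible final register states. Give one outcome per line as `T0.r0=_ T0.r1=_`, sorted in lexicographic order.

outcome vector order: (T0.r0,T0.r1)
|SC outcomes| = 3

T0.r0=0 T0.r1=0
T0.r0=0 T0.r1=2
T0.r0=2 T0.r1=2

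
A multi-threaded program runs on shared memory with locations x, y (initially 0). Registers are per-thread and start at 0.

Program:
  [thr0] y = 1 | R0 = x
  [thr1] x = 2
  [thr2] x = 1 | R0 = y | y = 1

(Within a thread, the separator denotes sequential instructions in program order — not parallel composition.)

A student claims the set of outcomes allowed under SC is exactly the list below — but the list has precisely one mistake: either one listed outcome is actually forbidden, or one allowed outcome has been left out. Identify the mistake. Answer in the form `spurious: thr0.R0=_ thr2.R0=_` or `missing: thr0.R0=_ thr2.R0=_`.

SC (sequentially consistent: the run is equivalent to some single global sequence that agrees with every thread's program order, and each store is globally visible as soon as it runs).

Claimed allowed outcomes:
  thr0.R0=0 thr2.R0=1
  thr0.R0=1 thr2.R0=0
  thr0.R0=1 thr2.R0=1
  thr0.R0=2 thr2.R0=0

outcome vector order: (thr0.R0,thr2.R0)
under SC → <0 1>, <1 0>, <1 1>, <2 0>, <2 1>
SC∖claimed = {<2 1>}

missing: thr0.R0=2 thr2.R0=1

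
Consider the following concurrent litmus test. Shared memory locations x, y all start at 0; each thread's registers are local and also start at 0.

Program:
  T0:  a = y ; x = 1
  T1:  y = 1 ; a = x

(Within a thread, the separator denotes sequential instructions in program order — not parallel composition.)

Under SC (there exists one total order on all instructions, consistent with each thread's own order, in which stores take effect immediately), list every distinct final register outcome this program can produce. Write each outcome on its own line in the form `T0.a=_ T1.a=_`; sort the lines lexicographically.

outcome vector order: (T0.a,T1.a)
|SC outcomes| = 4

T0.a=0 T1.a=0
T0.a=0 T1.a=1
T0.a=1 T1.a=0
T0.a=1 T1.a=1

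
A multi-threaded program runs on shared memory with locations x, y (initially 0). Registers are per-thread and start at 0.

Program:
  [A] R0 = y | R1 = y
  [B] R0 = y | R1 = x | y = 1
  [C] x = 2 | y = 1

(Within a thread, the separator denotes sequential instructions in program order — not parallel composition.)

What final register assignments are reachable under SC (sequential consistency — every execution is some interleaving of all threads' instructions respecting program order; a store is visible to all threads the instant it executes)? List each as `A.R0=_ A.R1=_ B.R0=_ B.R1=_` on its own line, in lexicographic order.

A.R0=0 A.R1=0 B.R0=0 B.R1=0
A.R0=0 A.R1=0 B.R0=0 B.R1=2
A.R0=0 A.R1=0 B.R0=1 B.R1=2
A.R0=0 A.R1=1 B.R0=0 B.R1=0
A.R0=0 A.R1=1 B.R0=0 B.R1=2
A.R0=0 A.R1=1 B.R0=1 B.R1=2
A.R0=1 A.R1=1 B.R0=0 B.R1=0
A.R0=1 A.R1=1 B.R0=0 B.R1=2
A.R0=1 A.R1=1 B.R0=1 B.R1=2

outcome vector order: (A.R0,A.R1,B.R0,B.R1)
|SC outcomes| = 9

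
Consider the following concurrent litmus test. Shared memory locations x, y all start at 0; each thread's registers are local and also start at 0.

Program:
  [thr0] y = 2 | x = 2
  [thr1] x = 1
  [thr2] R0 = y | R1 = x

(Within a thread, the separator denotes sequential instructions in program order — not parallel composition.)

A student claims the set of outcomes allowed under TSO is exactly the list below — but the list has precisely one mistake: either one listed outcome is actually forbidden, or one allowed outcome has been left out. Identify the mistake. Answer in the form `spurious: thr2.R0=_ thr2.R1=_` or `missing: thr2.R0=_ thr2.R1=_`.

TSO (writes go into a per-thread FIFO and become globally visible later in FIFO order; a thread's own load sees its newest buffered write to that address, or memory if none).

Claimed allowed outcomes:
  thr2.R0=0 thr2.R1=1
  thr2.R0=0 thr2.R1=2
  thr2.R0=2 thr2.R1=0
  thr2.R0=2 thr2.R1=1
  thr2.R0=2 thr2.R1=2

outcome vector order: (thr2.R0,thr2.R1)
[TSO] allowed = {0/0, 0/1, 0/2, 2/0, 2/1, 2/2}
TSO∖claimed = {0/0}

missing: thr2.R0=0 thr2.R1=0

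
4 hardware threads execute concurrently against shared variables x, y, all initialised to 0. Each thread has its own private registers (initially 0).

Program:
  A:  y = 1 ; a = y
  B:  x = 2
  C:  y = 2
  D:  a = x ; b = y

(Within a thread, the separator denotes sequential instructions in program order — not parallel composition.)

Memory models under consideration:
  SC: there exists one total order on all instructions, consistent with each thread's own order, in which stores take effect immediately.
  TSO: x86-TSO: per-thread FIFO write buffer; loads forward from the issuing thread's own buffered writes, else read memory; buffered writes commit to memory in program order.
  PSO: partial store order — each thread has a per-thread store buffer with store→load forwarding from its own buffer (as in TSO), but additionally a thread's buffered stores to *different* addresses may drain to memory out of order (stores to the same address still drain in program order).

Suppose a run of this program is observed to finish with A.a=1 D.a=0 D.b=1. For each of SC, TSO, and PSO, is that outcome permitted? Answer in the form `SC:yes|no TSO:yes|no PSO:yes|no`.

outcome vector order: (A.a,D.a,D.b)
SC: 12 outcomes — {(1,0,0), (1,0,1), (1,0,2), (1,2,0), (1,2,1), (1,2,2), (2,0,0), (2,0,1), (2,0,2), (2,2,0), (2,2,1), (2,2,2)}
TSO: 12 outcomes — {(1,0,0), (1,0,1), (1,0,2), (1,2,0), (1,2,1), (1,2,2), (2,0,0), (2,0,1), (2,0,2), (2,2,0), (2,2,1), (2,2,2)}
PSO: 12 outcomes — {(1,0,0), (1,0,1), (1,0,2), (1,2,0), (1,2,1), (1,2,2), (2,0,0), (2,0,1), (2,0,2), (2,2,0), (2,2,1), (2,2,2)}
target (1,0,1) ∈ {SC,TSO,PSO}

SC:yes TSO:yes PSO:yes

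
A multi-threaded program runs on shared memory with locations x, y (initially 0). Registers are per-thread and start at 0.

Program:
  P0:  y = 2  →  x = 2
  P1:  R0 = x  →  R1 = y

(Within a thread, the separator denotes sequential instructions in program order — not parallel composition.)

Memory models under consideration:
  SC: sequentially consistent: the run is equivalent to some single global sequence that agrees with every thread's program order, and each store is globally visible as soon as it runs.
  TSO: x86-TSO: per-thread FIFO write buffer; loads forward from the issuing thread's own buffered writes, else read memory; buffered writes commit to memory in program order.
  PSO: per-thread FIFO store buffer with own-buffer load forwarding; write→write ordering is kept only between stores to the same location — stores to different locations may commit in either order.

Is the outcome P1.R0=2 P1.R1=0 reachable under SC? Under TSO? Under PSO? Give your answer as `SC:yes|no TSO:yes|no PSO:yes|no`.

SC:no TSO:no PSO:yes

outcome vector order: (P1.R0,P1.R1)
under SC → <0 0>; <0 2>; <2 2>
under TSO → <0 0>; <0 2>; <2 2>
under PSO → <0 0>; <0 2>; <2 0>; <2 2>
target <2 0> ∈ {PSO}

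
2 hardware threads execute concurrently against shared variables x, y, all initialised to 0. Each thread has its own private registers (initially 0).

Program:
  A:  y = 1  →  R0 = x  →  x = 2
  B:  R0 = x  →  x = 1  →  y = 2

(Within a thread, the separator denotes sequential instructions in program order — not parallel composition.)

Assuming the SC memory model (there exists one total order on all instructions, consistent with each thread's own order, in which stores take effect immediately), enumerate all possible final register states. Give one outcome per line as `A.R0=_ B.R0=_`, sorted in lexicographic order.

outcome vector order: (A.R0,B.R0)
|SC outcomes| = 3

A.R0=0 B.R0=0
A.R0=0 B.R0=2
A.R0=1 B.R0=0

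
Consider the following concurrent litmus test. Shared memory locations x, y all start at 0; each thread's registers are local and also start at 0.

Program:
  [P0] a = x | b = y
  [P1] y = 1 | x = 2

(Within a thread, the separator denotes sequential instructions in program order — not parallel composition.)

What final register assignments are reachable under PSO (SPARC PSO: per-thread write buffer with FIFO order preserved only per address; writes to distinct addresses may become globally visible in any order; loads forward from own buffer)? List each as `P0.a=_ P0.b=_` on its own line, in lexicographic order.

outcome vector order: (P0.a,P0.b)
|PSO outcomes| = 4

P0.a=0 P0.b=0
P0.a=0 P0.b=1
P0.a=2 P0.b=0
P0.a=2 P0.b=1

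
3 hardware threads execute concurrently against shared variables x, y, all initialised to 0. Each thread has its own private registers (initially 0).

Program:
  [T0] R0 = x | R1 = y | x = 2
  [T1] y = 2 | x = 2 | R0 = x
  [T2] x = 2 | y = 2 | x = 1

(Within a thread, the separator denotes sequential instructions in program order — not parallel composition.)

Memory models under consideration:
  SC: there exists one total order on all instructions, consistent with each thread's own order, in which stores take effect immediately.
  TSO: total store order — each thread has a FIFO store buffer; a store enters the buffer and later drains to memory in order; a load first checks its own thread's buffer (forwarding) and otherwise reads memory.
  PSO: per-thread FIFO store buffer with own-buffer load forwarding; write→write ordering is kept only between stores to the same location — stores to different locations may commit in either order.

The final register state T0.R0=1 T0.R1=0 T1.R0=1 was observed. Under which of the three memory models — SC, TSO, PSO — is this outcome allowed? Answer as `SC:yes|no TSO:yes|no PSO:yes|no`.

outcome vector order: (T0.R0,T0.R1,T1.R0)
SC (10): <0 0 1>; <0 0 2>; <0 2 1>; <0 2 2>; <1 2 1>; <1 2 2>; <2 0 1>; <2 0 2>; <2 2 1>; <2 2 2>
TSO (10): <0 0 1>; <0 0 2>; <0 2 1>; <0 2 2>; <1 2 1>; <1 2 2>; <2 0 1>; <2 0 2>; <2 2 1>; <2 2 2>
PSO (12): <0 0 1>; <0 0 2>; <0 2 1>; <0 2 2>; <1 0 1>; <1 0 2>; <1 2 1>; <1 2 2>; <2 0 1>; <2 0 2>; <2 2 1>; <2 2 2>
target <1 0 1> ∈ {PSO}

SC:no TSO:no PSO:yes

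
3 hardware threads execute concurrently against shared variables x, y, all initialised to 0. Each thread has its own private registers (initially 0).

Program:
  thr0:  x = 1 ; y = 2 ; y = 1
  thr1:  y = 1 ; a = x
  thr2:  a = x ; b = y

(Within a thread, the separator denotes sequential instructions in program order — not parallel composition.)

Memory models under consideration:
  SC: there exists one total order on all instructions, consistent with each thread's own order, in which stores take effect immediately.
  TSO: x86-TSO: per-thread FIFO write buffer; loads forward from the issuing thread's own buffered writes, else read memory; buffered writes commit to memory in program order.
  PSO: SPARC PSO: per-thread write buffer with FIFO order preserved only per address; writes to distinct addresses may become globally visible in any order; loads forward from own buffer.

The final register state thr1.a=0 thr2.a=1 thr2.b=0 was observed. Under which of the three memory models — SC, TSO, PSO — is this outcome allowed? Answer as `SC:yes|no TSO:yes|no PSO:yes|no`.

SC:no TSO:yes PSO:yes

outcome vector order: (thr1.a,thr2.a,thr2.b)
SC (11): 000 001 002 011 012 100 101 102 110 111 112
TSO (12): 000 001 002 010 011 012 100 101 102 110 111 112
PSO (12): 000 001 002 010 011 012 100 101 102 110 111 112
target 010 ∈ {TSO,PSO}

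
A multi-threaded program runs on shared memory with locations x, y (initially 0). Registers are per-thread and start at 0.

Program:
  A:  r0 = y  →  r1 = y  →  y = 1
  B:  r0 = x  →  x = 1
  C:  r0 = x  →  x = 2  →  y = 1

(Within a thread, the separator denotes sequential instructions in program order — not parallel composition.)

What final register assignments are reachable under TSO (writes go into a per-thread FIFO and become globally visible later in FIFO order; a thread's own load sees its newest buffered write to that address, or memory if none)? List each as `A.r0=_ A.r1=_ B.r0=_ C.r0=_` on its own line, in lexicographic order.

outcome vector order: (A.r0,A.r1,B.r0,C.r0)
|TSO outcomes| = 9

A.r0=0 A.r1=0 B.r0=0 C.r0=0
A.r0=0 A.r1=0 B.r0=0 C.r0=1
A.r0=0 A.r1=0 B.r0=2 C.r0=0
A.r0=0 A.r1=1 B.r0=0 C.r0=0
A.r0=0 A.r1=1 B.r0=0 C.r0=1
A.r0=0 A.r1=1 B.r0=2 C.r0=0
A.r0=1 A.r1=1 B.r0=0 C.r0=0
A.r0=1 A.r1=1 B.r0=0 C.r0=1
A.r0=1 A.r1=1 B.r0=2 C.r0=0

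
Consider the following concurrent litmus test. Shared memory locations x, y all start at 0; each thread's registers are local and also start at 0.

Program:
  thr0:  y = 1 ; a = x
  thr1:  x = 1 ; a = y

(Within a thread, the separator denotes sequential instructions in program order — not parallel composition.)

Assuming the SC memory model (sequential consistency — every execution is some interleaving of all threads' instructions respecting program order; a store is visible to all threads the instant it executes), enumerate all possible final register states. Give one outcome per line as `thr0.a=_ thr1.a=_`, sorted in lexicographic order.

outcome vector order: (thr0.a,thr1.a)
|SC outcomes| = 3

thr0.a=0 thr1.a=1
thr0.a=1 thr1.a=0
thr0.a=1 thr1.a=1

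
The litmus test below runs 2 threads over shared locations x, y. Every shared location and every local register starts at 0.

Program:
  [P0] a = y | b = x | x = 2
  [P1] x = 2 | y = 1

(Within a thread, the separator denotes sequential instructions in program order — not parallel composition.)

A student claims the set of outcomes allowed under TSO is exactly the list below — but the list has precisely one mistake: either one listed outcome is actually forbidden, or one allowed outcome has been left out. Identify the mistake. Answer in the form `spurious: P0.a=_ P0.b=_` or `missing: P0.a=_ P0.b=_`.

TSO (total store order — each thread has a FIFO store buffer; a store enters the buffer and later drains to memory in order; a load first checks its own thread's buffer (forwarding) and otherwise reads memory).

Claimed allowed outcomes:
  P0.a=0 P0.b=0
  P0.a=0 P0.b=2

missing: P0.a=1 P0.b=2

outcome vector order: (P0.a,P0.b)
[TSO] allowed = {(0,0), (0,2), (1,2)}
TSO∖claimed = {(1,2)}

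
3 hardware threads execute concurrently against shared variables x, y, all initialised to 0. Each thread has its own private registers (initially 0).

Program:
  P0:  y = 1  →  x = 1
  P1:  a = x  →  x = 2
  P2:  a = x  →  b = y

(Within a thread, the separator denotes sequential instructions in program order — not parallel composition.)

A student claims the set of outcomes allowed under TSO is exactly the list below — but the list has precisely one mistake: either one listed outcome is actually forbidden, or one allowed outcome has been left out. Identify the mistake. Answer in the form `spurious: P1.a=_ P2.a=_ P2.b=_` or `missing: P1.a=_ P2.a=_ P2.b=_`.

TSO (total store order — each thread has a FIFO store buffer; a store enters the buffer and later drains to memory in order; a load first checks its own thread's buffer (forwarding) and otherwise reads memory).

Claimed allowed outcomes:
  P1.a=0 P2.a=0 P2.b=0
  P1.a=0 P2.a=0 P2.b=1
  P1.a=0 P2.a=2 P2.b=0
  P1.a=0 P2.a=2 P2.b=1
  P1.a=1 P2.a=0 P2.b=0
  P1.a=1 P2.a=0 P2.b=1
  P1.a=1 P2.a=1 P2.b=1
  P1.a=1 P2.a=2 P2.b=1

outcome vector order: (P1.a,P2.a,P2.b)
[TSO] allowed = {(0,0,0) (0,0,1) (0,1,1) (0,2,0) (0,2,1) (1,0,0) (1,0,1) (1,1,1) (1,2,1)}
TSO∖claimed = {(0,1,1)}

missing: P1.a=0 P2.a=1 P2.b=1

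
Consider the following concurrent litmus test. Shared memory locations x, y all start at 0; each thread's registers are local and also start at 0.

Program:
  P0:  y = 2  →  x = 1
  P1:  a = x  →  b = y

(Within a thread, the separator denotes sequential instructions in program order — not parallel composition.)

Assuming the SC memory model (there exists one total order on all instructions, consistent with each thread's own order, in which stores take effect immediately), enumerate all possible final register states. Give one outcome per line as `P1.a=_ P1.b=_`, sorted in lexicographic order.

outcome vector order: (P1.a,P1.b)
|SC outcomes| = 3

P1.a=0 P1.b=0
P1.a=0 P1.b=2
P1.a=1 P1.b=2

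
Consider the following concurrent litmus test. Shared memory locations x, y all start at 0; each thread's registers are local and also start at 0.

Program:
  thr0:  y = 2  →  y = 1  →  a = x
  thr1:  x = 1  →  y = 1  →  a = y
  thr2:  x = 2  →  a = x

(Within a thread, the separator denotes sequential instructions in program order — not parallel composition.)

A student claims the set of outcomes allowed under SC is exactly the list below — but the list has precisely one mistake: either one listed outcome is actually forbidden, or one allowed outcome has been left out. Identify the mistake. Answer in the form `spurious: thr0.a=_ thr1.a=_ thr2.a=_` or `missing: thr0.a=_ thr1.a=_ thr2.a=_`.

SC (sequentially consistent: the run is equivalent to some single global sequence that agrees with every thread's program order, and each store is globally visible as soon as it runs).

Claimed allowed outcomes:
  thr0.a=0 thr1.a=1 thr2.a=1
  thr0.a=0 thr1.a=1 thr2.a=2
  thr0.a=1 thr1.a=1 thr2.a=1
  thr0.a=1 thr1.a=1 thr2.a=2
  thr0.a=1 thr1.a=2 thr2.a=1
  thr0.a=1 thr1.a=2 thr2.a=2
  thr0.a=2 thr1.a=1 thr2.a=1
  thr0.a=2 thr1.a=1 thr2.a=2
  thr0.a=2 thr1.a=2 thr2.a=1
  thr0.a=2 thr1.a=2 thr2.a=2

spurious: thr0.a=2 thr1.a=2 thr2.a=1

outcome vector order: (thr0.a,thr1.a,thr2.a)
under SC → (0,1,1) (0,1,2) (1,1,1) (1,1,2) (1,2,1) (1,2,2) (2,1,1) (2,1,2) (2,2,2)
claimed∖SC = {(2,2,1)}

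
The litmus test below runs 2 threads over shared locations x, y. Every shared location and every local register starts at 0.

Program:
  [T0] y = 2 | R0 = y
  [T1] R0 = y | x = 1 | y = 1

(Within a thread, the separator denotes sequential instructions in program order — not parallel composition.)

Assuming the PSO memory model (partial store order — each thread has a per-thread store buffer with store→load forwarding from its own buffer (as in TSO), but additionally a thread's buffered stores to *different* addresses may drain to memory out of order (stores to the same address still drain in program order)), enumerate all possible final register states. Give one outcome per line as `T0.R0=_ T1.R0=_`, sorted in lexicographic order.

T0.R0=1 T1.R0=0
T0.R0=1 T1.R0=2
T0.R0=2 T1.R0=0
T0.R0=2 T1.R0=2

outcome vector order: (T0.R0,T1.R0)
|PSO outcomes| = 4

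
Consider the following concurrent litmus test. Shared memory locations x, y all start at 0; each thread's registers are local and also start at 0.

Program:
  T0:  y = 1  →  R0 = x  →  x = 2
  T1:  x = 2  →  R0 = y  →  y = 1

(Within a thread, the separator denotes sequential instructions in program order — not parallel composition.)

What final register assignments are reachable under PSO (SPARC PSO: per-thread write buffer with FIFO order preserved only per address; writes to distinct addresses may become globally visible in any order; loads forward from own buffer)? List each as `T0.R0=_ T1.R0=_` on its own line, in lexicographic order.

T0.R0=0 T1.R0=0
T0.R0=0 T1.R0=1
T0.R0=2 T1.R0=0
T0.R0=2 T1.R0=1

outcome vector order: (T0.R0,T1.R0)
|PSO outcomes| = 4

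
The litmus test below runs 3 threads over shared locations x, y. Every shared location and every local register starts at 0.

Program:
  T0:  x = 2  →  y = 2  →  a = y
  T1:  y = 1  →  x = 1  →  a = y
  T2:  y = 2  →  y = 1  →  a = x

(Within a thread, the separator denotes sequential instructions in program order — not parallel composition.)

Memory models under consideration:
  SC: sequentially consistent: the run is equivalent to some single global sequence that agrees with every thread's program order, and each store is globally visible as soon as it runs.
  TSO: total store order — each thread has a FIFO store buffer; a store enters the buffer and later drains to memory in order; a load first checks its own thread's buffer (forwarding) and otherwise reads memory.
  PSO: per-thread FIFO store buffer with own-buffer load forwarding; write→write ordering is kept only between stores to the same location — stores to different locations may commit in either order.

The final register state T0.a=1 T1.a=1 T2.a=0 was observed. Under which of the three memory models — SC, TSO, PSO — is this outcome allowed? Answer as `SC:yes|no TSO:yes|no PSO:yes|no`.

SC:yes TSO:yes PSO:yes

outcome vector order: (T0.a,T1.a,T2.a)
SC (11): (1,1,0); (1,1,1); (1,1,2); (1,2,1); (1,2,2); (2,1,0); (2,1,1); (2,1,2); (2,2,0); (2,2,1); (2,2,2)
TSO (12): (1,1,0); (1,1,1); (1,1,2); (1,2,0); (1,2,1); (1,2,2); (2,1,0); (2,1,1); (2,1,2); (2,2,0); (2,2,1); (2,2,2)
PSO (12): (1,1,0); (1,1,1); (1,1,2); (1,2,0); (1,2,1); (1,2,2); (2,1,0); (2,1,1); (2,1,2); (2,2,0); (2,2,1); (2,2,2)
target (1,1,0) ∈ {SC,TSO,PSO}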